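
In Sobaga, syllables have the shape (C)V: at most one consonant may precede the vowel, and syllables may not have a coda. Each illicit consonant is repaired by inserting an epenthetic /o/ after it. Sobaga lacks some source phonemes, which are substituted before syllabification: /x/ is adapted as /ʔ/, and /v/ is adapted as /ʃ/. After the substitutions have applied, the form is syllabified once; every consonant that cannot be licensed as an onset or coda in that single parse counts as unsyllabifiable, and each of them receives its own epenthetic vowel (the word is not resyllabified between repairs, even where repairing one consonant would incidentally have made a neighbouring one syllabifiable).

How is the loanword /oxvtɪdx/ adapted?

Substitution: /x/ → /ʔ/, /v/ → /ʃ/, giving /oʔʃtɪdʔ/.
Syllabifying with onset maximization leaves /ʔ/, /ʃ/, /d/, /ʔ/ stranded (no codas are permitted; onsets are limited to one consonant).
Inserting the epenthetic vowel yields /ʔ/ → /ʔo/, /ʃ/ → /ʃo/, /d/ → /do/, /ʔ/ → /ʔo/.

oʔoʃotɪdoʔo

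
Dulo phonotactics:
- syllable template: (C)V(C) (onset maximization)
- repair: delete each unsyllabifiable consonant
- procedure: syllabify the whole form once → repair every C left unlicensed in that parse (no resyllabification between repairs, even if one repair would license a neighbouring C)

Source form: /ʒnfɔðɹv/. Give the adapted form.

The consonants /ʒ/, /n/, /ɹ/, /v/ cannot be parsed into a legal (C)V(C) syllable (at most one coda consonant is licensed; onsets are limited to one consonant).
Each unlicensed consonant is deleted: /ʒ/, /n/, /ɹ/, /v/.

fɔð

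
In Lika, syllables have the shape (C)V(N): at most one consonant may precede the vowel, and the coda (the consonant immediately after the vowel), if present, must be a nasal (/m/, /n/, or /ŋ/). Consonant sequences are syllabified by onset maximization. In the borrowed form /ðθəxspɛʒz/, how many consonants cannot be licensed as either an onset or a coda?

5

The consonants /ð/, /x/, /s/, /ʒ/, /z/ cannot be parsed into a legal (C)V(N) syllable (only a nasal (/m/, /n/, or /ŋ/) is licensed in coda position; onsets are limited to one consonant).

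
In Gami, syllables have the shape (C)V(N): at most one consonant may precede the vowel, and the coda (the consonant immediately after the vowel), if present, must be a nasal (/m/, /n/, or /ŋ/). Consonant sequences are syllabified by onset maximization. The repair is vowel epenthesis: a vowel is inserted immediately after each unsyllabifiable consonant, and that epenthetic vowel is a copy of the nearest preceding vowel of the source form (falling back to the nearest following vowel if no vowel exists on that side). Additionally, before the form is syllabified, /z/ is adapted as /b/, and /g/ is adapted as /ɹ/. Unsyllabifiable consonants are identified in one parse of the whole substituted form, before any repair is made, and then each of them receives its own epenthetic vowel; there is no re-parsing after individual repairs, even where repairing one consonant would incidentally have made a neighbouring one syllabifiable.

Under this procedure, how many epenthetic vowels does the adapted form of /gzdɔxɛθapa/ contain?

After substitution the input is /ɹbdɔxɛθapa/.
The unsyllabifiable consonants are /ɹ/, /b/; each receives one epenthetic vowel.

2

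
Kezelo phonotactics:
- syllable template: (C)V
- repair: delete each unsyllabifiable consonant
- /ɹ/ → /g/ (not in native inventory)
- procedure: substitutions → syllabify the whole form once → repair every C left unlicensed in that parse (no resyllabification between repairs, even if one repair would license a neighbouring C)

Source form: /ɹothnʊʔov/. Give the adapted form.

Substitution: /ɹ/ → /g/, giving /gothnʊʔov/.
Under (C)V, the unsyllabifiable consonants are /t/, /h/, /v/ (no codas are permitted; onsets are limited to one consonant).
Each unlicensed consonant is deleted: /t/, /h/, /v/.

gonʊʔo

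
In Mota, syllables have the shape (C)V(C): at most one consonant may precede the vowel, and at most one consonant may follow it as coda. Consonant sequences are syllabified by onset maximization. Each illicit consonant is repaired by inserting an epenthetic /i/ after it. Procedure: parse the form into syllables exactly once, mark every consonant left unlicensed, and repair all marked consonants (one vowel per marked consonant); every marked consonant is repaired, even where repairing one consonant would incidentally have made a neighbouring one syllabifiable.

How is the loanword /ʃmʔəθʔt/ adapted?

Under (C)V(C), the unsyllabifiable consonants are /ʃ/, /m/, /ʔ/, /t/ (at most one coda consonant is licensed; onsets are limited to one consonant).
Each unlicensed consonant becomes the onset of a new syllable: /ʃ/ → /ʃi/, /m/ → /mi/, /ʔ/ → /ʔi/, /t/ → /ti/.

ʃimiʔəθʔiti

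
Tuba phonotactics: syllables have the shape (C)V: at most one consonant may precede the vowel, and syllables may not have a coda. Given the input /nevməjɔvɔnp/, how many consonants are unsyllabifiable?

The consonants /v/, /n/, /p/ cannot be parsed into a legal (C)V syllable (no codas are permitted; onsets are limited to one consonant).

3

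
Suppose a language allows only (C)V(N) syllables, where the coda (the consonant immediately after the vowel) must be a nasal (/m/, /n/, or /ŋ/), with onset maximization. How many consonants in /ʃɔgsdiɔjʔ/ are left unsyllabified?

4

The consonants /g/, /s/, /j/, /ʔ/ cannot be parsed into a legal (C)V(N) syllable (only a nasal (/m/, /n/, or /ŋ/) is licensed in coda position; onsets are limited to one consonant).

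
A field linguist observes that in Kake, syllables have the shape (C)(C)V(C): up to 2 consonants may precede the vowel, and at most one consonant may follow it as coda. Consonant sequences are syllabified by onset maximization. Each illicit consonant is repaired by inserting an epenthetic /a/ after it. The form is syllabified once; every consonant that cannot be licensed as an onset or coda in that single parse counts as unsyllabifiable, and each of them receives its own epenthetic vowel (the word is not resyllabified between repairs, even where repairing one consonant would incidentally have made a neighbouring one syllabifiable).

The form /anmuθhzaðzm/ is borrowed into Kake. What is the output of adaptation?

Syllabifying with onset maximization leaves /z/, /m/ stranded (at most one coda consonant is licensed; onsets may contain at most 2 consonants).
Inserting the epenthetic vowel yields /z/ → /za/, /m/ → /ma/.

anmuθhzaðzama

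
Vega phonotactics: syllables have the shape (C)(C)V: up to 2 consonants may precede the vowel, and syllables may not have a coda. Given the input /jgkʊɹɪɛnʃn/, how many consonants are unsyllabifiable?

4

Under (C)(C)V, the unsyllabifiable consonants are /j/, /n/, /ʃ/, /n/ (no codas are permitted; onsets may contain at most 2 consonants).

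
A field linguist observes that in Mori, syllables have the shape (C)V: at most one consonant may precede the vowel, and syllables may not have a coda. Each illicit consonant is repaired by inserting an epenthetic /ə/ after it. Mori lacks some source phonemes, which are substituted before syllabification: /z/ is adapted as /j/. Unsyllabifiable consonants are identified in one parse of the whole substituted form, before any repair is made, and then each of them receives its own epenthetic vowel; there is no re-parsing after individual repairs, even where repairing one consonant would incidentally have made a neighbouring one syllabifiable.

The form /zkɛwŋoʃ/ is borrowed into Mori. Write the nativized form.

Substitution: /z/ → /j/, giving /jkɛwŋoʃ/.
The consonants /j/, /w/, /ʃ/ cannot be parsed into a legal (C)V syllable (no codas are permitted; onsets are limited to one consonant).
Epenthesis after each stranded consonant: /j/ → /jə/, /w/ → /wə/, /ʃ/ → /ʃə/.

jəkɛwəŋoʃə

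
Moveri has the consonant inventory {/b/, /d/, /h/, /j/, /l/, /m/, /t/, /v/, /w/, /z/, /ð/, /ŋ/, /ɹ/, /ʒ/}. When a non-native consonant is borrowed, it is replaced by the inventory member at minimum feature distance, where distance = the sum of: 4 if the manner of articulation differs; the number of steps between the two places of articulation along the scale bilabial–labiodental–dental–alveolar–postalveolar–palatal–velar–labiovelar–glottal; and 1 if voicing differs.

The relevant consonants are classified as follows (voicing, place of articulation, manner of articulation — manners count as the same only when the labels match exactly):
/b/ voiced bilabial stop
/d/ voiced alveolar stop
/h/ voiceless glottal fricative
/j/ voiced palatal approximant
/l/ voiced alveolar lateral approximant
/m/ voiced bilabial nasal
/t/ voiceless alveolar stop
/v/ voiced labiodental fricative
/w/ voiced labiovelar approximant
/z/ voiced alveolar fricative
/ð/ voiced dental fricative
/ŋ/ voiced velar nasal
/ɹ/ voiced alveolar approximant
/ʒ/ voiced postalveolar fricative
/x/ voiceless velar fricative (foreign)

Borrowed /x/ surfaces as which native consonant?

h

/h/ is closest: same manner (fricative), place distance 2 (velar→glottal), same voicing; total 2. Next closest is /ʒ/ at distance 3.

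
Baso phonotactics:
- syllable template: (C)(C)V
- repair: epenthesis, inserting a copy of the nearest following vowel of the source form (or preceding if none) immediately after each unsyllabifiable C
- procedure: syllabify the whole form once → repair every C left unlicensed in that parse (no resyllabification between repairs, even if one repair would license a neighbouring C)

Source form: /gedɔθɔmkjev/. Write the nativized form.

gedɔθɔmekjeve

Under (C)(C)V, the unsyllabifiable consonants are /m/, /v/ (no codas are permitted; onsets may contain at most 2 consonants).
Epenthesis after each stranded consonant: /m/ → /me/, /v/ → /ve/.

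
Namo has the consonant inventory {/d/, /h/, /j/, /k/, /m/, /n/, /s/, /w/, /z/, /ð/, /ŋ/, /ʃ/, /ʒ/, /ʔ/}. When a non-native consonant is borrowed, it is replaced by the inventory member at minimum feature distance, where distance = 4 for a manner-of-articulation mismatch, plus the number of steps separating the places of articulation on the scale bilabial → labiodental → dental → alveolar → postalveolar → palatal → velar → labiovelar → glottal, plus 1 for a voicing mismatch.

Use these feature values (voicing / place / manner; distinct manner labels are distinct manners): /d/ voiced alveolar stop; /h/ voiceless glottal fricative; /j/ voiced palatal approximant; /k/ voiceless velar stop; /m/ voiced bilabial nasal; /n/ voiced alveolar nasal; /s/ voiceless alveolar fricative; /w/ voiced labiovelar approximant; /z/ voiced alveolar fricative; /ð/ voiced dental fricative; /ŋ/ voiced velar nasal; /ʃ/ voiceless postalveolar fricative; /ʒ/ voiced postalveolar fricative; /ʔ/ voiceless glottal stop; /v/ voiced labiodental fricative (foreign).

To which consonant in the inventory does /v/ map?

ð

/ð/ is closest: same manner (fricative), place distance 1 (labiodental→dental), same voicing; total 1. Next closest is /z/ at distance 2.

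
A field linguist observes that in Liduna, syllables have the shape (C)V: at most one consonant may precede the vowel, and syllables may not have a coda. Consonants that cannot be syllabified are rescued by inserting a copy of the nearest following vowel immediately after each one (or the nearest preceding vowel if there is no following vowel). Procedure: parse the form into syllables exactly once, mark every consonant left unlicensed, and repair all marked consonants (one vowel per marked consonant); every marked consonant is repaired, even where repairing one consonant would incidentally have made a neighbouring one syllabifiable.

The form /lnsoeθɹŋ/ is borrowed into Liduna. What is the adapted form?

lonosoeθeɹeŋe

Under (C)V, the unsyllabifiable consonants are /l/, /n/, /θ/, /ɹ/, /ŋ/ (no codas are permitted; onsets are limited to one consonant).
Each unlicensed consonant becomes the onset of a new syllable: /l/ → /lo/, /n/ → /no/, /θ/ → /θe/, /ɹ/ → /ɹe/, /ŋ/ → /ŋe/.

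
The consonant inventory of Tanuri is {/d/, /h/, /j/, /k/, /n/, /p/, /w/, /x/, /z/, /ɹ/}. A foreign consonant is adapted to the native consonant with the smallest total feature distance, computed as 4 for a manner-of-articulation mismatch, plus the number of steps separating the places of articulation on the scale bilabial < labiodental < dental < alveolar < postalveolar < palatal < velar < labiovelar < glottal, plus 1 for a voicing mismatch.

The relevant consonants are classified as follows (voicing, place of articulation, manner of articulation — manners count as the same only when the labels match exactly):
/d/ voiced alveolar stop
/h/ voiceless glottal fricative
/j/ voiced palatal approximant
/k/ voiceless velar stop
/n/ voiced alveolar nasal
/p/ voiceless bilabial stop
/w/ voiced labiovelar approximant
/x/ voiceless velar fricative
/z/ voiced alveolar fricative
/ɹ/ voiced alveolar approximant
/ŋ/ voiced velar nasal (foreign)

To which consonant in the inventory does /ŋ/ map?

n

/n/ is closest: same manner (nasal), place distance 3 (velar→alveolar), same voicing; total 3. Next closest is /j/ at distance 5.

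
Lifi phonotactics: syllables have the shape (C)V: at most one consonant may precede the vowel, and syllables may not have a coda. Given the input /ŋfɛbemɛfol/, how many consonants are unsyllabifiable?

2

The consonants /ŋ/, /l/ cannot be parsed into a legal (C)V syllable (no codas are permitted; onsets are limited to one consonant).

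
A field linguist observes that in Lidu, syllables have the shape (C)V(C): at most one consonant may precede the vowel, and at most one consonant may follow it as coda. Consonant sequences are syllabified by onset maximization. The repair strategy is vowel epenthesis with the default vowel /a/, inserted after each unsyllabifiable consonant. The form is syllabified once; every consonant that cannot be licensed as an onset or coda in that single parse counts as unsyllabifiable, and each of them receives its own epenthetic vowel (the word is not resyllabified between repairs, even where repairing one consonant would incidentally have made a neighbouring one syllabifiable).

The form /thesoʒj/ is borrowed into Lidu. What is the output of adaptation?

Under (C)V(C), the unsyllabifiable consonants are /t/, /j/ (at most one coda consonant is licensed; onsets are limited to one consonant).
Inserting the epenthetic vowel yields /t/ → /ta/, /j/ → /ja/.

tahesoʒja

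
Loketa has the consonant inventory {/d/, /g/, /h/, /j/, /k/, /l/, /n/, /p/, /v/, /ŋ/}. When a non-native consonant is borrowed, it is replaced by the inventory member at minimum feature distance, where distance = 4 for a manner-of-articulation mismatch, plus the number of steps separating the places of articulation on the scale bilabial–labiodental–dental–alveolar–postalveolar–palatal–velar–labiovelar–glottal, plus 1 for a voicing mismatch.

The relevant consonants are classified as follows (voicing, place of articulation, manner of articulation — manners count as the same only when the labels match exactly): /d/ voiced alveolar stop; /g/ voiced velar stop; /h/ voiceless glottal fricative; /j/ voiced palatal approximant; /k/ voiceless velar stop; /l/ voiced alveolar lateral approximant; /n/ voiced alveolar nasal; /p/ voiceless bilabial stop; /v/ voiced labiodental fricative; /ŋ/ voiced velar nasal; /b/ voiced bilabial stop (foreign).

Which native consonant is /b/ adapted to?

p

/p/ is closest: same manner (stop), place distance 0 (bilabial→bilabial), voicing differs (+1); total 1. Next closest is /d/ at distance 3.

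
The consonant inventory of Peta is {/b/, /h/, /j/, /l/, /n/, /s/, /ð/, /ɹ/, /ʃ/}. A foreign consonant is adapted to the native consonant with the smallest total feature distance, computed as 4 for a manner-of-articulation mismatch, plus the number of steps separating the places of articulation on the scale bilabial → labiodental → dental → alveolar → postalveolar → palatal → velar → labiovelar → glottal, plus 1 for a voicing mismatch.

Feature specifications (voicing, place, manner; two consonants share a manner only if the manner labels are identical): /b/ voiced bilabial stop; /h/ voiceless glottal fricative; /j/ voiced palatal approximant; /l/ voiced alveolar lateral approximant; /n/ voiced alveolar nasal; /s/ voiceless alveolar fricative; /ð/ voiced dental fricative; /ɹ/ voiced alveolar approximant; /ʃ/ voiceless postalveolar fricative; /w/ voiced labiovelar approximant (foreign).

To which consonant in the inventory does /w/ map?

/j/ is closest: same manner (approximant), place distance 2 (labiovelar→palatal), same voicing; total 2. Next closest is /ɹ/ at distance 4.

j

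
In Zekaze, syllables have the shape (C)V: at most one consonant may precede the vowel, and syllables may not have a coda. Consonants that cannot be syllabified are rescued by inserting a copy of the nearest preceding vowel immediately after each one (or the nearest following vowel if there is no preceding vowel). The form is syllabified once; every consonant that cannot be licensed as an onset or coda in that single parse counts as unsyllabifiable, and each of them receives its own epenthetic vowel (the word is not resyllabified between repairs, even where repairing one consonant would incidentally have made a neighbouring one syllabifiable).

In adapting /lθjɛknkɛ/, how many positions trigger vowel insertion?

4

The unsyllabifiable consonants are /l/, /θ/, /k/, /n/; each receives one epenthetic vowel.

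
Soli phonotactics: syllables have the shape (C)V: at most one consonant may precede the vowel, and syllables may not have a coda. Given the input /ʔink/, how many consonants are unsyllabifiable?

The consonants /n/, /k/ cannot be parsed into a legal (C)V syllable (no codas are permitted; onsets are limited to one consonant).

2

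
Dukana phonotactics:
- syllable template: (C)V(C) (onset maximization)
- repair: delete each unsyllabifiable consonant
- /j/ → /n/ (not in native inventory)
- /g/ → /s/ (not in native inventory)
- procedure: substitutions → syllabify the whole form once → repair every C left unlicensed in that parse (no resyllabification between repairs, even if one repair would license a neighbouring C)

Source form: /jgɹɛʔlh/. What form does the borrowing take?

Substitution: /j/ → /n/, /g/ → /s/, giving /nsɹɛʔlh/.
Under (C)V(C), the unsyllabifiable consonants are /n/, /s/, /l/, /h/ (at most one coda consonant is licensed; onsets are limited to one consonant).
Each unlicensed consonant is deleted: /n/, /s/, /l/, /h/.

ɹɛʔ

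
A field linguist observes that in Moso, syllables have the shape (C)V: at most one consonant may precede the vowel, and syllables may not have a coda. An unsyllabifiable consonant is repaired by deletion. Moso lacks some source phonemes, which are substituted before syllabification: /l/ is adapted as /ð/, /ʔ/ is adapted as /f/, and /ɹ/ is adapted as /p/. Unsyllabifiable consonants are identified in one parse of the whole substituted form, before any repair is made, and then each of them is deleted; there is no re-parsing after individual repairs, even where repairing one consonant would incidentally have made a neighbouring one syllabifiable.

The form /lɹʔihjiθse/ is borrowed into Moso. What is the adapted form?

fijise

Substitution: /l/ → /ð/, /ɹ/ → /p/, /ʔ/ → /f/, giving /ðpfihjiθse/.
Syllabifying with onset maximization leaves /ð/, /p/, /h/, /θ/ stranded (no codas are permitted; onsets are limited to one consonant).
Deletion applies to /ð/, /p/, /h/, /θ/.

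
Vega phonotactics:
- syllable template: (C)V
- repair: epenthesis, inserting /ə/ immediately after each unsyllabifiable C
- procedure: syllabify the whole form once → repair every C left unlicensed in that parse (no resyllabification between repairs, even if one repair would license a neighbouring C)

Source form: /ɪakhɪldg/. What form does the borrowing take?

Under (C)V, the unsyllabifiable consonants are /k/, /l/, /d/, /g/ (no codas are permitted; onsets are limited to one consonant).
Epenthesis after each stranded consonant: /k/ → /kə/, /l/ → /lə/, /d/ → /də/, /g/ → /gə/.

ɪakəhɪlədəgə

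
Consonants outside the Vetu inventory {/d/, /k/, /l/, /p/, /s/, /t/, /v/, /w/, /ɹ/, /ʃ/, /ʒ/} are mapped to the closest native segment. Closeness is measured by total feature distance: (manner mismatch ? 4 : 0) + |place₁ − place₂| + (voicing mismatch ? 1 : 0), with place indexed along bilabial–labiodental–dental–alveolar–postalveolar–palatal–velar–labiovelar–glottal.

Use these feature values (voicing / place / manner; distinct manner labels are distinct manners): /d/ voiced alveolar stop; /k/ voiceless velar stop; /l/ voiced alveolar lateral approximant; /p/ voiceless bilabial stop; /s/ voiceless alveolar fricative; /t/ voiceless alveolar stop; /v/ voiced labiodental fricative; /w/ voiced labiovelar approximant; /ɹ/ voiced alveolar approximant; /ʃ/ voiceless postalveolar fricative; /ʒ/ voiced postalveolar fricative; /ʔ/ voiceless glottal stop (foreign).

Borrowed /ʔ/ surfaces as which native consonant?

/k/ is closest: same manner (stop), place distance 2 (glottal→velar), same voicing; total 2. Next closest is /t/ at distance 5.

k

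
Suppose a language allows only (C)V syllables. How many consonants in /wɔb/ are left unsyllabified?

1

The consonants /b/ cannot be parsed into a legal (C)V syllable (no codas are permitted; onsets are limited to one consonant).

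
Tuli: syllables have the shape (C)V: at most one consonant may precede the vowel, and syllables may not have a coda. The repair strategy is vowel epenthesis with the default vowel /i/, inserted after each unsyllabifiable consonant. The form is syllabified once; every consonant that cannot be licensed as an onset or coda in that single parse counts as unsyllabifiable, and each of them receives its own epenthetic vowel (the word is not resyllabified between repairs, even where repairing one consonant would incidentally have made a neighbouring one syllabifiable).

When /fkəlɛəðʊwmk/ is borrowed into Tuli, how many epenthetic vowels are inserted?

4

The unsyllabifiable consonants are /f/, /w/, /m/, /k/; each receives one epenthetic vowel.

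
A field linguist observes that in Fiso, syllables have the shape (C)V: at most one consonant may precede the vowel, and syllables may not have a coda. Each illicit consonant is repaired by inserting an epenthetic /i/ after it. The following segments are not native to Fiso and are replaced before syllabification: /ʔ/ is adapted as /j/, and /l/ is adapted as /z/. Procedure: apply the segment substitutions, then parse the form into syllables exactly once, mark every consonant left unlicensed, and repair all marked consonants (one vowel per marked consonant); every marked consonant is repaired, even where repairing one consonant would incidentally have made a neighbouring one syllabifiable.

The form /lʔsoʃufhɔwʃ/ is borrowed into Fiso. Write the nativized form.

Substitution: /l/ → /z/, /ʔ/ → /j/, giving /zjsoʃufhɔwʃ/.
Syllabifying with onset maximization leaves /z/, /j/, /f/, /w/, /ʃ/ stranded (no codas are permitted; onsets are limited to one consonant).
Inserting the epenthetic vowel yields /z/ → /zi/, /j/ → /ji/, /f/ → /fi/, /w/ → /wi/, /ʃ/ → /ʃi/.

zijisoʃufihɔwiʃi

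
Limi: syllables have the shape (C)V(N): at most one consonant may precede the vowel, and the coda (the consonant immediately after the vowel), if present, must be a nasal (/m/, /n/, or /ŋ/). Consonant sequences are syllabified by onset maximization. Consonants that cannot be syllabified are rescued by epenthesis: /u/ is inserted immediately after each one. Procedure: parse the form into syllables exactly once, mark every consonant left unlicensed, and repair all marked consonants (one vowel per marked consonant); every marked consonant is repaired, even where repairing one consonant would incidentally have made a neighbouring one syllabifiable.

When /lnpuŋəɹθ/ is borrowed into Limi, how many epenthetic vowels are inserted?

4

The unsyllabifiable consonants are /l/, /n/, /ɹ/, /θ/; each receives one epenthetic vowel.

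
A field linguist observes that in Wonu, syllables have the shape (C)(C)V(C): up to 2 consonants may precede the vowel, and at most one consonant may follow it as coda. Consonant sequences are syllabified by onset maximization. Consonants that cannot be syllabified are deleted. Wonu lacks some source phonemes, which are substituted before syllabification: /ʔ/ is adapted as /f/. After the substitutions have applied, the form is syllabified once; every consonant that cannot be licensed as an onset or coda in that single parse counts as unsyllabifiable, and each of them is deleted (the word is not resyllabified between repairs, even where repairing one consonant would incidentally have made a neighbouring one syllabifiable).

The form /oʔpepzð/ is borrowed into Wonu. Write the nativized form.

Substitution: /ʔ/ → /f/, giving /ofpepzð/.
Under (C)(C)V(C), the unsyllabifiable consonants are /z/, /ð/ (at most one coda consonant is licensed; onsets may contain at most 2 consonants).
Deleting the stranded consonants removes /z/, /ð/.

ofpep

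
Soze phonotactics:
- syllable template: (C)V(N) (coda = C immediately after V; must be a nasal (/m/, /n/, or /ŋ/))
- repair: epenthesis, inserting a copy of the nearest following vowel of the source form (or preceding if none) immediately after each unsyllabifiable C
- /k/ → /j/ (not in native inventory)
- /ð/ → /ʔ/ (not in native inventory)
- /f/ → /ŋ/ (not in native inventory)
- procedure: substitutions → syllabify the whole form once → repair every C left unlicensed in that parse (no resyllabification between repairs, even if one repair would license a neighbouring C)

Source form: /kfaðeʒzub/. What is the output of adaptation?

Substitution: /k/ → /j/, /f/ → /ŋ/, /ð/ → /ʔ/, giving /jŋaʔeʒzub/.
Syllabifying with onset maximization leaves /j/, /ʒ/, /b/ stranded (only a nasal (/m/, /n/, or /ŋ/) is licensed in coda position; onsets are limited to one consonant).
Each unlicensed consonant becomes the onset of a new syllable: /j/ → /ja/, /ʒ/ → /ʒu/, /b/ → /bu/.

jaŋaʔeʒuzubu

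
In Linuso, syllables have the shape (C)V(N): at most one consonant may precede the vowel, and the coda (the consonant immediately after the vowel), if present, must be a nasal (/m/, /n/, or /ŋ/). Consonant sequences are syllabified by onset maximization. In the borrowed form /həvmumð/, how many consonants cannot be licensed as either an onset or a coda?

Under (C)V(N), the unsyllabifiable consonants are /v/, /ð/ (only a nasal (/m/, /n/, or /ŋ/) is licensed in coda position; onsets are limited to one consonant).

2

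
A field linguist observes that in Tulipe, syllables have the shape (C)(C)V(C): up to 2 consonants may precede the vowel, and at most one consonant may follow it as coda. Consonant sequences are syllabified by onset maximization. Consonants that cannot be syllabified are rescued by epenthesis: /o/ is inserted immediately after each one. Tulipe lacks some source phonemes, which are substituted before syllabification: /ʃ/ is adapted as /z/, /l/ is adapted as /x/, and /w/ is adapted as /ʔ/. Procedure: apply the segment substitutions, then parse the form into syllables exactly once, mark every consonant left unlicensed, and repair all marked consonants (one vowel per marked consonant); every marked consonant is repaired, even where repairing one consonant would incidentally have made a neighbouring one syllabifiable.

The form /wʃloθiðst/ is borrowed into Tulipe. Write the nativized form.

ʔozxoθiðsoto

Substitution: /w/ → /ʔ/, /ʃ/ → /z/, /l/ → /x/, giving /ʔzxoθiðst/.
Under (C)(C)V(C), the unsyllabifiable consonants are /ʔ/, /s/, /t/ (at most one coda consonant is licensed; onsets may contain at most 2 consonants).
Each unlicensed consonant becomes the onset of a new syllable: /ʔ/ → /ʔo/, /s/ → /so/, /t/ → /to/.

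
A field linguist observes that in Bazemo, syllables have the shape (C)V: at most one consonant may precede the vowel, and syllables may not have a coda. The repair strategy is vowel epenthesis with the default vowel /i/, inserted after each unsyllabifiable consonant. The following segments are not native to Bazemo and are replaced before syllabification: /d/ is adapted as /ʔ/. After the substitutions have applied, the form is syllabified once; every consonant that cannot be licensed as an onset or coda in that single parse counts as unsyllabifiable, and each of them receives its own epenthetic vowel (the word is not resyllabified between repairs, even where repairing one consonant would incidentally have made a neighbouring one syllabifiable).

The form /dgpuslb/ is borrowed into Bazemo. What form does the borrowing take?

Substitution: /d/ → /ʔ/, giving /ʔgpuslb/.
Syllabifying with onset maximization leaves /ʔ/, /g/, /s/, /l/, /b/ stranded (no codas are permitted; onsets are limited to one consonant).
Inserting the epenthetic vowel yields /ʔ/ → /ʔi/, /g/ → /gi/, /s/ → /si/, /l/ → /li/, /b/ → /bi/.

ʔigipusilibi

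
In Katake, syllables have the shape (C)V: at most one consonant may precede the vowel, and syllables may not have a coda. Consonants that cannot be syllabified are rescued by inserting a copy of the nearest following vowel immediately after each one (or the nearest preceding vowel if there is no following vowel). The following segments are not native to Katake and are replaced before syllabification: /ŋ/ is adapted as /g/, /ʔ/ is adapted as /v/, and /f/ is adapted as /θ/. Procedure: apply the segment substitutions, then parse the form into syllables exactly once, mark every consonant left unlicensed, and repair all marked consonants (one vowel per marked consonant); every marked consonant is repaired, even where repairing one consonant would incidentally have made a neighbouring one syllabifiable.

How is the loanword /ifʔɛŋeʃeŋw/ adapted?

iθɛvɛgeʃegewe

Substitution: /f/ → /θ/, /ʔ/ → /v/, /ŋ/ → /g/, giving /iθvɛgeʃegw/.
The consonants /θ/, /g/, /w/ cannot be parsed into a legal (C)V syllable (no codas are permitted; onsets are limited to one consonant).
Epenthesis after each stranded consonant: /θ/ → /θɛ/, /g/ → /ge/, /w/ → /we/.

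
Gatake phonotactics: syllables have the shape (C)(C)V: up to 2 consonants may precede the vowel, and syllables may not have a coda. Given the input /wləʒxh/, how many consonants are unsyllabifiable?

3

Syllabifying with onset maximization leaves /ʒ/, /x/, /h/ stranded (no codas are permitted; onsets may contain at most 2 consonants).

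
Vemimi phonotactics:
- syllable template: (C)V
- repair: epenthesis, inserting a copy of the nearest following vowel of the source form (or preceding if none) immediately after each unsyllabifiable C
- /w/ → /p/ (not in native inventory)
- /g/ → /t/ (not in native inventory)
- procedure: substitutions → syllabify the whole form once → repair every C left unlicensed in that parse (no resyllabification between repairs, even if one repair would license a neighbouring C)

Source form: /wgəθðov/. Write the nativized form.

Substitution: /w/ → /p/, /g/ → /t/, giving /ptəθðov/.
Syllabifying with onset maximization leaves /p/, /θ/, /v/ stranded (no codas are permitted; onsets are limited to one consonant).
Epenthesis after each stranded consonant: /p/ → /pə/, /θ/ → /θo/, /v/ → /vo/.

pətəθoðovo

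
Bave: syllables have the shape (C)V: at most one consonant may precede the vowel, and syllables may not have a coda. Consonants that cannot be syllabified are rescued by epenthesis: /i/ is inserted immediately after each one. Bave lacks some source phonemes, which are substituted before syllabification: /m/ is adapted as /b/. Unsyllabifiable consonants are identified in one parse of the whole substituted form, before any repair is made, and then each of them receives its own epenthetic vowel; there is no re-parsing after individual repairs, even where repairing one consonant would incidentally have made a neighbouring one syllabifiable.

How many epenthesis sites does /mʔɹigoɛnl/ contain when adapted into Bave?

After substitution the input is /bʔɹigoɛnl/.
The unsyllabifiable consonants are /b/, /ʔ/, /n/, /l/; each receives one epenthetic vowel.

4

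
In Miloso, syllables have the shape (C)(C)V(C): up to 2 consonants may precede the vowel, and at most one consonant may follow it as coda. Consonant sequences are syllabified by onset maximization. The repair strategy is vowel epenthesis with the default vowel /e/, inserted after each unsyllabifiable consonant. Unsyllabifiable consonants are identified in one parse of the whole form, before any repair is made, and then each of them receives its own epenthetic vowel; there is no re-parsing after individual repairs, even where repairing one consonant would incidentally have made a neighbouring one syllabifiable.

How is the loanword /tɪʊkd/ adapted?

tɪʊkde

The consonants /d/ cannot be parsed into a legal (C)(C)V(C) syllable (at most one coda consonant is licensed; onsets may contain at most 2 consonants).
Epenthesis after each stranded consonant: /d/ → /de/.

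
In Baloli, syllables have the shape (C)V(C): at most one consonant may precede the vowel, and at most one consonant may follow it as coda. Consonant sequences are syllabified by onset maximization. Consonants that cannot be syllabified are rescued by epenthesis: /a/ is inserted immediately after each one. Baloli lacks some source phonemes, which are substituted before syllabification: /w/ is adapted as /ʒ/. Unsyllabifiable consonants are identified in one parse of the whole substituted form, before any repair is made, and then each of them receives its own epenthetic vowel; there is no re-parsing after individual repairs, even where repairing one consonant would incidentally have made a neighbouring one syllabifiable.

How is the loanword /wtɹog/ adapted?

ʒataɹog

Substitution: /w/ → /ʒ/, giving /ʒtɹog/.
Under (C)V(C), the unsyllabifiable consonants are /ʒ/, /t/ (at most one coda consonant is licensed; onsets are limited to one consonant).
Inserting the epenthetic vowel yields /ʒ/ → /ʒa/, /t/ → /ta/.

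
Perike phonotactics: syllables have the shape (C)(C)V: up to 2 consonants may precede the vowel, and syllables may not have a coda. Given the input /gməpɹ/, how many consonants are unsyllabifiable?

2

Syllabifying with onset maximization leaves /p/, /ɹ/ stranded (no codas are permitted; onsets may contain at most 2 consonants).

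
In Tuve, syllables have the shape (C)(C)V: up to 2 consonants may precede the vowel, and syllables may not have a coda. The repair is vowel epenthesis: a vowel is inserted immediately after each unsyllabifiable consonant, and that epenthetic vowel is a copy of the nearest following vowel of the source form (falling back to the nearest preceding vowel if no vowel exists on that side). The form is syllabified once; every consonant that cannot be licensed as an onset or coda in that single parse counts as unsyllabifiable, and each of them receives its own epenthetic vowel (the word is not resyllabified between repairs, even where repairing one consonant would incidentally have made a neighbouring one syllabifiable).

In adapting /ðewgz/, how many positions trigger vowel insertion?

The unsyllabifiable consonants are /w/, /g/, /z/; each receives one epenthetic vowel.

3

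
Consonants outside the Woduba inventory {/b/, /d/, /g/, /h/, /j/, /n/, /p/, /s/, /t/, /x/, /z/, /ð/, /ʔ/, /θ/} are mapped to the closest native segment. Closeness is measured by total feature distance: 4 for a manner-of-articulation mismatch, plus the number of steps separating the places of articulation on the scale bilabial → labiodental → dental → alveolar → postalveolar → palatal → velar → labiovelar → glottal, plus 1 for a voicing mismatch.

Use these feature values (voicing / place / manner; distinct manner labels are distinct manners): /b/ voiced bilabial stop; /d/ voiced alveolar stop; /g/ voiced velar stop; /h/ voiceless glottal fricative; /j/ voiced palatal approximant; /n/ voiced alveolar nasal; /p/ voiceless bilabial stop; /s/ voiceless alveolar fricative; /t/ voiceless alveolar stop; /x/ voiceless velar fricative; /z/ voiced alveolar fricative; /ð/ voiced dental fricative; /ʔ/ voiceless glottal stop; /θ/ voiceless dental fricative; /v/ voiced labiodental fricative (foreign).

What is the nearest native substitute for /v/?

ð

/ð/ is closest: same manner (fricative), place distance 1 (labiodental→dental), same voicing; total 1. Next closest is /z/ at distance 2.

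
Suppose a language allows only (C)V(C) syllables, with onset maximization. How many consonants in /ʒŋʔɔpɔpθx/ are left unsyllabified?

Syllabifying with onset maximization leaves /ʒ/, /ŋ/, /θ/, /x/ stranded (at most one coda consonant is licensed; onsets are limited to one consonant).

4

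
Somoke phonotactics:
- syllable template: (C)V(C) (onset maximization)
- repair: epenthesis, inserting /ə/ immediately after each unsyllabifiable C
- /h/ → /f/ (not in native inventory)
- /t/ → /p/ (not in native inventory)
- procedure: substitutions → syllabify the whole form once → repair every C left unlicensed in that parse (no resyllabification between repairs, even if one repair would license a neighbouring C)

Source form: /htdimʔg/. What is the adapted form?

Substitution: /h/ → /f/, /t/ → /p/, giving /fpdimʔg/.
Under (C)V(C), the unsyllabifiable consonants are /f/, /p/, /ʔ/, /g/ (at most one coda consonant is licensed; onsets are limited to one consonant).
Epenthesis after each stranded consonant: /f/ → /fə/, /p/ → /pə/, /ʔ/ → /ʔə/, /g/ → /gə/.

fəpədimʔəgə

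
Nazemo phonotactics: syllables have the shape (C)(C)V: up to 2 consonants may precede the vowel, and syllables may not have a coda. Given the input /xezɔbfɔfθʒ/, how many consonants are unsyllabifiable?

3

Syllabifying with onset maximization leaves /f/, /θ/, /ʒ/ stranded (no codas are permitted; onsets may contain at most 2 consonants).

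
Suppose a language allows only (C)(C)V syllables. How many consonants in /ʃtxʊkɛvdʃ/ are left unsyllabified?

4

The consonants /ʃ/, /v/, /d/, /ʃ/ cannot be parsed into a legal (C)(C)V syllable (no codas are permitted; onsets may contain at most 2 consonants).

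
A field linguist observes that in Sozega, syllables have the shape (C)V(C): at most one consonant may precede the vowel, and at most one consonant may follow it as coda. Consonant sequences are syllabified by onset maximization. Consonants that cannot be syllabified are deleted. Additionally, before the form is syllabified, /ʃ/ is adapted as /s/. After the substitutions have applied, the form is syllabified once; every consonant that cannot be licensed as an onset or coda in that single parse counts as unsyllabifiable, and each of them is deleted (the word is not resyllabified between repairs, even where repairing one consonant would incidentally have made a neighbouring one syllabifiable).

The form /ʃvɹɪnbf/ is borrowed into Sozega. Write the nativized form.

Substitution: /ʃ/ → /s/, giving /svɹɪnbf/.
The consonants /s/, /v/, /b/, /f/ cannot be parsed into a legal (C)V(C) syllable (at most one coda consonant is licensed; onsets are limited to one consonant).
Each unlicensed consonant is deleted: /s/, /v/, /b/, /f/.

ɹɪn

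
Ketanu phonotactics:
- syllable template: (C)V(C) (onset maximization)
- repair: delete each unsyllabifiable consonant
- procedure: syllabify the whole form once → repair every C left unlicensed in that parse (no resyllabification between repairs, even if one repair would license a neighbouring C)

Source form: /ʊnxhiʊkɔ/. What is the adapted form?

The consonants /x/ cannot be parsed into a legal (C)V(C) syllable (at most one coda consonant is licensed; onsets are limited to one consonant).
Deletion applies to /x/.

ʊnhiʊkɔ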